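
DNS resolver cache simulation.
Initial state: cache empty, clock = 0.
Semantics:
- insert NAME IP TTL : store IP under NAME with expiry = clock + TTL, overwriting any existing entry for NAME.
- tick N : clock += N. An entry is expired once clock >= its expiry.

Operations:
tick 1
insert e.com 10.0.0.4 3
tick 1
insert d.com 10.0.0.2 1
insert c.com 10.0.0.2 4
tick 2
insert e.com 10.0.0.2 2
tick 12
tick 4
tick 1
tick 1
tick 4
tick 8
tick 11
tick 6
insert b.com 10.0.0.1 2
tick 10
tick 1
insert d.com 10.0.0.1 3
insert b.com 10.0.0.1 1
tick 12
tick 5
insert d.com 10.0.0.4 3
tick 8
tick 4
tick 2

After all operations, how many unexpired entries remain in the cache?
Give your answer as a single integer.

Answer: 0

Derivation:
Op 1: tick 1 -> clock=1.
Op 2: insert e.com -> 10.0.0.4 (expiry=1+3=4). clock=1
Op 3: tick 1 -> clock=2.
Op 4: insert d.com -> 10.0.0.2 (expiry=2+1=3). clock=2
Op 5: insert c.com -> 10.0.0.2 (expiry=2+4=6). clock=2
Op 6: tick 2 -> clock=4. purged={d.com,e.com}
Op 7: insert e.com -> 10.0.0.2 (expiry=4+2=6). clock=4
Op 8: tick 12 -> clock=16. purged={c.com,e.com}
Op 9: tick 4 -> clock=20.
Op 10: tick 1 -> clock=21.
Op 11: tick 1 -> clock=22.
Op 12: tick 4 -> clock=26.
Op 13: tick 8 -> clock=34.
Op 14: tick 11 -> clock=45.
Op 15: tick 6 -> clock=51.
Op 16: insert b.com -> 10.0.0.1 (expiry=51+2=53). clock=51
Op 17: tick 10 -> clock=61. purged={b.com}
Op 18: tick 1 -> clock=62.
Op 19: insert d.com -> 10.0.0.1 (expiry=62+3=65). clock=62
Op 20: insert b.com -> 10.0.0.1 (expiry=62+1=63). clock=62
Op 21: tick 12 -> clock=74. purged={b.com,d.com}
Op 22: tick 5 -> clock=79.
Op 23: insert d.com -> 10.0.0.4 (expiry=79+3=82). clock=79
Op 24: tick 8 -> clock=87. purged={d.com}
Op 25: tick 4 -> clock=91.
Op 26: tick 2 -> clock=93.
Final cache (unexpired): {} -> size=0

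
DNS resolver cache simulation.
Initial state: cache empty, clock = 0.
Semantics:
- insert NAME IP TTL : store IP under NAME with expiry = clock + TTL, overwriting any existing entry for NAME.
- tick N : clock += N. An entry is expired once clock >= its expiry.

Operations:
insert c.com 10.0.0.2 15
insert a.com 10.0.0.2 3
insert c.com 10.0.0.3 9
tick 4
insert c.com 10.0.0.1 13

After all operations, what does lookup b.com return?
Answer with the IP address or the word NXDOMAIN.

Answer: NXDOMAIN

Derivation:
Op 1: insert c.com -> 10.0.0.2 (expiry=0+15=15). clock=0
Op 2: insert a.com -> 10.0.0.2 (expiry=0+3=3). clock=0
Op 3: insert c.com -> 10.0.0.3 (expiry=0+9=9). clock=0
Op 4: tick 4 -> clock=4. purged={a.com}
Op 5: insert c.com -> 10.0.0.1 (expiry=4+13=17). clock=4
lookup b.com: not in cache (expired or never inserted)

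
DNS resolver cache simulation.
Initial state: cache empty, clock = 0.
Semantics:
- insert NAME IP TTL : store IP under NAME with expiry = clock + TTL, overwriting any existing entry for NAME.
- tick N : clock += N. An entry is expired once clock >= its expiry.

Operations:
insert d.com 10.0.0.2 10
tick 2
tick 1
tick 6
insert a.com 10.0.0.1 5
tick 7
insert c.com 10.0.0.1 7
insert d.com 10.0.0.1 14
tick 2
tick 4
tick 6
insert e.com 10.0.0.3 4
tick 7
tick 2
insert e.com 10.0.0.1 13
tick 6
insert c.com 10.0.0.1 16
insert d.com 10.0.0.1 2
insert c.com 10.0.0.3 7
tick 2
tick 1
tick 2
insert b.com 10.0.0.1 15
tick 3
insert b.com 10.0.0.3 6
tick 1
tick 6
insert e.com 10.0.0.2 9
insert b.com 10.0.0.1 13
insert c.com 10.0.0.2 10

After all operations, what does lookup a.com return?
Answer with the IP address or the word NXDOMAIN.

Op 1: insert d.com -> 10.0.0.2 (expiry=0+10=10). clock=0
Op 2: tick 2 -> clock=2.
Op 3: tick 1 -> clock=3.
Op 4: tick 6 -> clock=9.
Op 5: insert a.com -> 10.0.0.1 (expiry=9+5=14). clock=9
Op 6: tick 7 -> clock=16. purged={a.com,d.com}
Op 7: insert c.com -> 10.0.0.1 (expiry=16+7=23). clock=16
Op 8: insert d.com -> 10.0.0.1 (expiry=16+14=30). clock=16
Op 9: tick 2 -> clock=18.
Op 10: tick 4 -> clock=22.
Op 11: tick 6 -> clock=28. purged={c.com}
Op 12: insert e.com -> 10.0.0.3 (expiry=28+4=32). clock=28
Op 13: tick 7 -> clock=35. purged={d.com,e.com}
Op 14: tick 2 -> clock=37.
Op 15: insert e.com -> 10.0.0.1 (expiry=37+13=50). clock=37
Op 16: tick 6 -> clock=43.
Op 17: insert c.com -> 10.0.0.1 (expiry=43+16=59). clock=43
Op 18: insert d.com -> 10.0.0.1 (expiry=43+2=45). clock=43
Op 19: insert c.com -> 10.0.0.3 (expiry=43+7=50). clock=43
Op 20: tick 2 -> clock=45. purged={d.com}
Op 21: tick 1 -> clock=46.
Op 22: tick 2 -> clock=48.
Op 23: insert b.com -> 10.0.0.1 (expiry=48+15=63). clock=48
Op 24: tick 3 -> clock=51. purged={c.com,e.com}
Op 25: insert b.com -> 10.0.0.3 (expiry=51+6=57). clock=51
Op 26: tick 1 -> clock=52.
Op 27: tick 6 -> clock=58. purged={b.com}
Op 28: insert e.com -> 10.0.0.2 (expiry=58+9=67). clock=58
Op 29: insert b.com -> 10.0.0.1 (expiry=58+13=71). clock=58
Op 30: insert c.com -> 10.0.0.2 (expiry=58+10=68). clock=58
lookup a.com: not in cache (expired or never inserted)

Answer: NXDOMAIN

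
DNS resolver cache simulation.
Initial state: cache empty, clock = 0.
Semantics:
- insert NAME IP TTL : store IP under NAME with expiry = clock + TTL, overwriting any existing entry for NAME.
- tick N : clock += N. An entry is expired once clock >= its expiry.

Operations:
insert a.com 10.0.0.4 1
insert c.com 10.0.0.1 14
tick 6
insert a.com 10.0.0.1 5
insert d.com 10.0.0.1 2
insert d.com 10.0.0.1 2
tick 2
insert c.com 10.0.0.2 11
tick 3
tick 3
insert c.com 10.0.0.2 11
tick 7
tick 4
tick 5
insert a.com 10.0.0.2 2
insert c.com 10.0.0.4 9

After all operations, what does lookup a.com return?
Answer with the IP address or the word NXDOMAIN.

Answer: 10.0.0.2

Derivation:
Op 1: insert a.com -> 10.0.0.4 (expiry=0+1=1). clock=0
Op 2: insert c.com -> 10.0.0.1 (expiry=0+14=14). clock=0
Op 3: tick 6 -> clock=6. purged={a.com}
Op 4: insert a.com -> 10.0.0.1 (expiry=6+5=11). clock=6
Op 5: insert d.com -> 10.0.0.1 (expiry=6+2=8). clock=6
Op 6: insert d.com -> 10.0.0.1 (expiry=6+2=8). clock=6
Op 7: tick 2 -> clock=8. purged={d.com}
Op 8: insert c.com -> 10.0.0.2 (expiry=8+11=19). clock=8
Op 9: tick 3 -> clock=11. purged={a.com}
Op 10: tick 3 -> clock=14.
Op 11: insert c.com -> 10.0.0.2 (expiry=14+11=25). clock=14
Op 12: tick 7 -> clock=21.
Op 13: tick 4 -> clock=25. purged={c.com}
Op 14: tick 5 -> clock=30.
Op 15: insert a.com -> 10.0.0.2 (expiry=30+2=32). clock=30
Op 16: insert c.com -> 10.0.0.4 (expiry=30+9=39). clock=30
lookup a.com: present, ip=10.0.0.2 expiry=32 > clock=30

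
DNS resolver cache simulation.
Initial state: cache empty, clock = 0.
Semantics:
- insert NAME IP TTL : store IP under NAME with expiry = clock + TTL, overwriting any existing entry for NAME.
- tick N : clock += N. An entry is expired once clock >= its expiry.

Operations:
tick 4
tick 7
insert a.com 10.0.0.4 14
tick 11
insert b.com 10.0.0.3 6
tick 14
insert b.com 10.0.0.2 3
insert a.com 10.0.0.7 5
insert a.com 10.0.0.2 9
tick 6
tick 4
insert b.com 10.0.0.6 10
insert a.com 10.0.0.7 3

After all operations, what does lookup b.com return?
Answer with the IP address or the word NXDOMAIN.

Op 1: tick 4 -> clock=4.
Op 2: tick 7 -> clock=11.
Op 3: insert a.com -> 10.0.0.4 (expiry=11+14=25). clock=11
Op 4: tick 11 -> clock=22.
Op 5: insert b.com -> 10.0.0.3 (expiry=22+6=28). clock=22
Op 6: tick 14 -> clock=36. purged={a.com,b.com}
Op 7: insert b.com -> 10.0.0.2 (expiry=36+3=39). clock=36
Op 8: insert a.com -> 10.0.0.7 (expiry=36+5=41). clock=36
Op 9: insert a.com -> 10.0.0.2 (expiry=36+9=45). clock=36
Op 10: tick 6 -> clock=42. purged={b.com}
Op 11: tick 4 -> clock=46. purged={a.com}
Op 12: insert b.com -> 10.0.0.6 (expiry=46+10=56). clock=46
Op 13: insert a.com -> 10.0.0.7 (expiry=46+3=49). clock=46
lookup b.com: present, ip=10.0.0.6 expiry=56 > clock=46

Answer: 10.0.0.6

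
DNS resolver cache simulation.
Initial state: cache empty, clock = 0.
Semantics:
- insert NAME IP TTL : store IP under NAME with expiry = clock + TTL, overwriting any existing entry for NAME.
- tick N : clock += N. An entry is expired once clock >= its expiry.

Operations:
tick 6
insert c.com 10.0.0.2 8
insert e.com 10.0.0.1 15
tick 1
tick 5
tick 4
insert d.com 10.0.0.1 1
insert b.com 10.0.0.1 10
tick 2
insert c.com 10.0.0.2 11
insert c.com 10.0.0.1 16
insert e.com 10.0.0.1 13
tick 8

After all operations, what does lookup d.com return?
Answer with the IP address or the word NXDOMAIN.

Answer: NXDOMAIN

Derivation:
Op 1: tick 6 -> clock=6.
Op 2: insert c.com -> 10.0.0.2 (expiry=6+8=14). clock=6
Op 3: insert e.com -> 10.0.0.1 (expiry=6+15=21). clock=6
Op 4: tick 1 -> clock=7.
Op 5: tick 5 -> clock=12.
Op 6: tick 4 -> clock=16. purged={c.com}
Op 7: insert d.com -> 10.0.0.1 (expiry=16+1=17). clock=16
Op 8: insert b.com -> 10.0.0.1 (expiry=16+10=26). clock=16
Op 9: tick 2 -> clock=18. purged={d.com}
Op 10: insert c.com -> 10.0.0.2 (expiry=18+11=29). clock=18
Op 11: insert c.com -> 10.0.0.1 (expiry=18+16=34). clock=18
Op 12: insert e.com -> 10.0.0.1 (expiry=18+13=31). clock=18
Op 13: tick 8 -> clock=26. purged={b.com}
lookup d.com: not in cache (expired or never inserted)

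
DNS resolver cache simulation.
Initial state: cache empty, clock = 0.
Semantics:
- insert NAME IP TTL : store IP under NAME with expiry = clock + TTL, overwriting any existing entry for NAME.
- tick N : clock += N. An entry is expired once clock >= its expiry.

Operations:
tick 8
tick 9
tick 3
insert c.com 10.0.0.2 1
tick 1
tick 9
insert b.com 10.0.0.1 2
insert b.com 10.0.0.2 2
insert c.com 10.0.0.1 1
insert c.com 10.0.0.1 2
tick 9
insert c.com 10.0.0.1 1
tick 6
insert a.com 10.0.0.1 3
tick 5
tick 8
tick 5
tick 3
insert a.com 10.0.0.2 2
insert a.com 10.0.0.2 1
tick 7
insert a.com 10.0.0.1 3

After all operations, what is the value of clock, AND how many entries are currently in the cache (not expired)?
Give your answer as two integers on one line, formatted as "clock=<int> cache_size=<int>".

Answer: clock=73 cache_size=1

Derivation:
Op 1: tick 8 -> clock=8.
Op 2: tick 9 -> clock=17.
Op 3: tick 3 -> clock=20.
Op 4: insert c.com -> 10.0.0.2 (expiry=20+1=21). clock=20
Op 5: tick 1 -> clock=21. purged={c.com}
Op 6: tick 9 -> clock=30.
Op 7: insert b.com -> 10.0.0.1 (expiry=30+2=32). clock=30
Op 8: insert b.com -> 10.0.0.2 (expiry=30+2=32). clock=30
Op 9: insert c.com -> 10.0.0.1 (expiry=30+1=31). clock=30
Op 10: insert c.com -> 10.0.0.1 (expiry=30+2=32). clock=30
Op 11: tick 9 -> clock=39. purged={b.com,c.com}
Op 12: insert c.com -> 10.0.0.1 (expiry=39+1=40). clock=39
Op 13: tick 6 -> clock=45. purged={c.com}
Op 14: insert a.com -> 10.0.0.1 (expiry=45+3=48). clock=45
Op 15: tick 5 -> clock=50. purged={a.com}
Op 16: tick 8 -> clock=58.
Op 17: tick 5 -> clock=63.
Op 18: tick 3 -> clock=66.
Op 19: insert a.com -> 10.0.0.2 (expiry=66+2=68). clock=66
Op 20: insert a.com -> 10.0.0.2 (expiry=66+1=67). clock=66
Op 21: tick 7 -> clock=73. purged={a.com}
Op 22: insert a.com -> 10.0.0.1 (expiry=73+3=76). clock=73
Final clock = 73
Final cache (unexpired): {a.com} -> size=1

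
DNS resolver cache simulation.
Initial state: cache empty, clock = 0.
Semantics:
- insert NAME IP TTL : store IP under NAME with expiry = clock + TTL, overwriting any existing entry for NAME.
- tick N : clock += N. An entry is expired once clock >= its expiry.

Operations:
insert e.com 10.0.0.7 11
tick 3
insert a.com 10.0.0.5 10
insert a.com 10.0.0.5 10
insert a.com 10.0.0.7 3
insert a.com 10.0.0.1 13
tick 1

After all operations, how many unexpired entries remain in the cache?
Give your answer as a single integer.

Op 1: insert e.com -> 10.0.0.7 (expiry=0+11=11). clock=0
Op 2: tick 3 -> clock=3.
Op 3: insert a.com -> 10.0.0.5 (expiry=3+10=13). clock=3
Op 4: insert a.com -> 10.0.0.5 (expiry=3+10=13). clock=3
Op 5: insert a.com -> 10.0.0.7 (expiry=3+3=6). clock=3
Op 6: insert a.com -> 10.0.0.1 (expiry=3+13=16). clock=3
Op 7: tick 1 -> clock=4.
Final cache (unexpired): {a.com,e.com} -> size=2

Answer: 2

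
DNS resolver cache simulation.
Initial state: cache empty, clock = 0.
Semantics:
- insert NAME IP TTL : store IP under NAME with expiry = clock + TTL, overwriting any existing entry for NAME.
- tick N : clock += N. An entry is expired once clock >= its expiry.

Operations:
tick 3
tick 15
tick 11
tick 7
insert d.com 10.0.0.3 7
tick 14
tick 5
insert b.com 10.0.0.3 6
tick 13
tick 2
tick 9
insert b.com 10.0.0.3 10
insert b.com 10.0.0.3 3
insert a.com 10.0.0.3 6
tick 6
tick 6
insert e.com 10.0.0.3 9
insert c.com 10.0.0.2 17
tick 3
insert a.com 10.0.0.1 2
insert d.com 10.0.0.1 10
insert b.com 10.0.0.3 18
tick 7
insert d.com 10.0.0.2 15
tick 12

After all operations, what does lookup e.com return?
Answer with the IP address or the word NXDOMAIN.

Answer: NXDOMAIN

Derivation:
Op 1: tick 3 -> clock=3.
Op 2: tick 15 -> clock=18.
Op 3: tick 11 -> clock=29.
Op 4: tick 7 -> clock=36.
Op 5: insert d.com -> 10.0.0.3 (expiry=36+7=43). clock=36
Op 6: tick 14 -> clock=50. purged={d.com}
Op 7: tick 5 -> clock=55.
Op 8: insert b.com -> 10.0.0.3 (expiry=55+6=61). clock=55
Op 9: tick 13 -> clock=68. purged={b.com}
Op 10: tick 2 -> clock=70.
Op 11: tick 9 -> clock=79.
Op 12: insert b.com -> 10.0.0.3 (expiry=79+10=89). clock=79
Op 13: insert b.com -> 10.0.0.3 (expiry=79+3=82). clock=79
Op 14: insert a.com -> 10.0.0.3 (expiry=79+6=85). clock=79
Op 15: tick 6 -> clock=85. purged={a.com,b.com}
Op 16: tick 6 -> clock=91.
Op 17: insert e.com -> 10.0.0.3 (expiry=91+9=100). clock=91
Op 18: insert c.com -> 10.0.0.2 (expiry=91+17=108). clock=91
Op 19: tick 3 -> clock=94.
Op 20: insert a.com -> 10.0.0.1 (expiry=94+2=96). clock=94
Op 21: insert d.com -> 10.0.0.1 (expiry=94+10=104). clock=94
Op 22: insert b.com -> 10.0.0.3 (expiry=94+18=112). clock=94
Op 23: tick 7 -> clock=101. purged={a.com,e.com}
Op 24: insert d.com -> 10.0.0.2 (expiry=101+15=116). clock=101
Op 25: tick 12 -> clock=113. purged={b.com,c.com}
lookup e.com: not in cache (expired or never inserted)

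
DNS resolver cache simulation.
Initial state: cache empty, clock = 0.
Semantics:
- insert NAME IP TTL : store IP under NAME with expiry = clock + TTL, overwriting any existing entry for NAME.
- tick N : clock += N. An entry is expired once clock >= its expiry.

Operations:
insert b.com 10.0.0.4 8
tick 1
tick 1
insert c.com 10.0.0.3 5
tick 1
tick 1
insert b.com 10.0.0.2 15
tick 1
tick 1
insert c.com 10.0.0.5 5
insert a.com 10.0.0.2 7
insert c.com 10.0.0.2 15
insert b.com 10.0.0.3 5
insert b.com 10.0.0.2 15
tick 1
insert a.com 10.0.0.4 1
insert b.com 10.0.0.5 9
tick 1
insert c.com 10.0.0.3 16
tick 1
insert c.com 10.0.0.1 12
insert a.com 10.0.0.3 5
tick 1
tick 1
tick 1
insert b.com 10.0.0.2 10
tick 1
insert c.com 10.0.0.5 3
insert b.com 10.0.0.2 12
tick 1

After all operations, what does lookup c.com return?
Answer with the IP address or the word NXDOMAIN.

Op 1: insert b.com -> 10.0.0.4 (expiry=0+8=8). clock=0
Op 2: tick 1 -> clock=1.
Op 3: tick 1 -> clock=2.
Op 4: insert c.com -> 10.0.0.3 (expiry=2+5=7). clock=2
Op 5: tick 1 -> clock=3.
Op 6: tick 1 -> clock=4.
Op 7: insert b.com -> 10.0.0.2 (expiry=4+15=19). clock=4
Op 8: tick 1 -> clock=5.
Op 9: tick 1 -> clock=6.
Op 10: insert c.com -> 10.0.0.5 (expiry=6+5=11). clock=6
Op 11: insert a.com -> 10.0.0.2 (expiry=6+7=13). clock=6
Op 12: insert c.com -> 10.0.0.2 (expiry=6+15=21). clock=6
Op 13: insert b.com -> 10.0.0.3 (expiry=6+5=11). clock=6
Op 14: insert b.com -> 10.0.0.2 (expiry=6+15=21). clock=6
Op 15: tick 1 -> clock=7.
Op 16: insert a.com -> 10.0.0.4 (expiry=7+1=8). clock=7
Op 17: insert b.com -> 10.0.0.5 (expiry=7+9=16). clock=7
Op 18: tick 1 -> clock=8. purged={a.com}
Op 19: insert c.com -> 10.0.0.3 (expiry=8+16=24). clock=8
Op 20: tick 1 -> clock=9.
Op 21: insert c.com -> 10.0.0.1 (expiry=9+12=21). clock=9
Op 22: insert a.com -> 10.0.0.3 (expiry=9+5=14). clock=9
Op 23: tick 1 -> clock=10.
Op 24: tick 1 -> clock=11.
Op 25: tick 1 -> clock=12.
Op 26: insert b.com -> 10.0.0.2 (expiry=12+10=22). clock=12
Op 27: tick 1 -> clock=13.
Op 28: insert c.com -> 10.0.0.5 (expiry=13+3=16). clock=13
Op 29: insert b.com -> 10.0.0.2 (expiry=13+12=25). clock=13
Op 30: tick 1 -> clock=14. purged={a.com}
lookup c.com: present, ip=10.0.0.5 expiry=16 > clock=14

Answer: 10.0.0.5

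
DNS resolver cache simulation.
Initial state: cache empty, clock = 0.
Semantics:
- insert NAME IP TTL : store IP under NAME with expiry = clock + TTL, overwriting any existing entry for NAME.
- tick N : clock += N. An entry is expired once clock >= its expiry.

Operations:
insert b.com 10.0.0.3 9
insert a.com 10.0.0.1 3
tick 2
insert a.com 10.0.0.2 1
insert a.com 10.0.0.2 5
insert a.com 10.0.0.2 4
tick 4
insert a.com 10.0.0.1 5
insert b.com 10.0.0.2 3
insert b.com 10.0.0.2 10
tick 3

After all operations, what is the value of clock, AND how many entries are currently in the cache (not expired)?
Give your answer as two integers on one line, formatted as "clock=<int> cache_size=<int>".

Answer: clock=9 cache_size=2

Derivation:
Op 1: insert b.com -> 10.0.0.3 (expiry=0+9=9). clock=0
Op 2: insert a.com -> 10.0.0.1 (expiry=0+3=3). clock=0
Op 3: tick 2 -> clock=2.
Op 4: insert a.com -> 10.0.0.2 (expiry=2+1=3). clock=2
Op 5: insert a.com -> 10.0.0.2 (expiry=2+5=7). clock=2
Op 6: insert a.com -> 10.0.0.2 (expiry=2+4=6). clock=2
Op 7: tick 4 -> clock=6. purged={a.com}
Op 8: insert a.com -> 10.0.0.1 (expiry=6+5=11). clock=6
Op 9: insert b.com -> 10.0.0.2 (expiry=6+3=9). clock=6
Op 10: insert b.com -> 10.0.0.2 (expiry=6+10=16). clock=6
Op 11: tick 3 -> clock=9.
Final clock = 9
Final cache (unexpired): {a.com,b.com} -> size=2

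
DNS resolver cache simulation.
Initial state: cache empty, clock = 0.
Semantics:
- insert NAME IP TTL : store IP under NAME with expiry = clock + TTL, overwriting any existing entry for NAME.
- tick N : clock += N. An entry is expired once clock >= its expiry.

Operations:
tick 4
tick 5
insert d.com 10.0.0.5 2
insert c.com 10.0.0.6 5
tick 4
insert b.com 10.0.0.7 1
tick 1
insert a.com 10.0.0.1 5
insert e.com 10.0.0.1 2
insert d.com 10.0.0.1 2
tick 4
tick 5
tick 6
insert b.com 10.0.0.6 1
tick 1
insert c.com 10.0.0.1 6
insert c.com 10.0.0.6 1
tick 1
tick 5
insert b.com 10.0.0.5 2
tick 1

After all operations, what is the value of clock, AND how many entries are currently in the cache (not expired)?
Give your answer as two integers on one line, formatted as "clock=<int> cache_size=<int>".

Answer: clock=37 cache_size=1

Derivation:
Op 1: tick 4 -> clock=4.
Op 2: tick 5 -> clock=9.
Op 3: insert d.com -> 10.0.0.5 (expiry=9+2=11). clock=9
Op 4: insert c.com -> 10.0.0.6 (expiry=9+5=14). clock=9
Op 5: tick 4 -> clock=13. purged={d.com}
Op 6: insert b.com -> 10.0.0.7 (expiry=13+1=14). clock=13
Op 7: tick 1 -> clock=14. purged={b.com,c.com}
Op 8: insert a.com -> 10.0.0.1 (expiry=14+5=19). clock=14
Op 9: insert e.com -> 10.0.0.1 (expiry=14+2=16). clock=14
Op 10: insert d.com -> 10.0.0.1 (expiry=14+2=16). clock=14
Op 11: tick 4 -> clock=18. purged={d.com,e.com}
Op 12: tick 5 -> clock=23. purged={a.com}
Op 13: tick 6 -> clock=29.
Op 14: insert b.com -> 10.0.0.6 (expiry=29+1=30). clock=29
Op 15: tick 1 -> clock=30. purged={b.com}
Op 16: insert c.com -> 10.0.0.1 (expiry=30+6=36). clock=30
Op 17: insert c.com -> 10.0.0.6 (expiry=30+1=31). clock=30
Op 18: tick 1 -> clock=31. purged={c.com}
Op 19: tick 5 -> clock=36.
Op 20: insert b.com -> 10.0.0.5 (expiry=36+2=38). clock=36
Op 21: tick 1 -> clock=37.
Final clock = 37
Final cache (unexpired): {b.com} -> size=1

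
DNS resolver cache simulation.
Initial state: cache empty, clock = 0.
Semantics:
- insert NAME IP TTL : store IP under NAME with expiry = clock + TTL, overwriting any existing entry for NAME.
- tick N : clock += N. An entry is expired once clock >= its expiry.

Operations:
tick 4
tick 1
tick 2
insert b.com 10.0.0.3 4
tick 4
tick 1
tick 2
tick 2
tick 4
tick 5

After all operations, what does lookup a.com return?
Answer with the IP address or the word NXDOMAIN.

Answer: NXDOMAIN

Derivation:
Op 1: tick 4 -> clock=4.
Op 2: tick 1 -> clock=5.
Op 3: tick 2 -> clock=7.
Op 4: insert b.com -> 10.0.0.3 (expiry=7+4=11). clock=7
Op 5: tick 4 -> clock=11. purged={b.com}
Op 6: tick 1 -> clock=12.
Op 7: tick 2 -> clock=14.
Op 8: tick 2 -> clock=16.
Op 9: tick 4 -> clock=20.
Op 10: tick 5 -> clock=25.
lookup a.com: not in cache (expired or never inserted)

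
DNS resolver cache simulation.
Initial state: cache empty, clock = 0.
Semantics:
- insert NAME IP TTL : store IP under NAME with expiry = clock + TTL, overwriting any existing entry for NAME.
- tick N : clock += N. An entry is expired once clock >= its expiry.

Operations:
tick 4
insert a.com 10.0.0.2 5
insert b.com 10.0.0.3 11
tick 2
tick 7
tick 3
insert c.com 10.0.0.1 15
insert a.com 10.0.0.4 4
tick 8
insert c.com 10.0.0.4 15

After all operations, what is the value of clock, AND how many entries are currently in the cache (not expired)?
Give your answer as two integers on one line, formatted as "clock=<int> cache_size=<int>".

Answer: clock=24 cache_size=1

Derivation:
Op 1: tick 4 -> clock=4.
Op 2: insert a.com -> 10.0.0.2 (expiry=4+5=9). clock=4
Op 3: insert b.com -> 10.0.0.3 (expiry=4+11=15). clock=4
Op 4: tick 2 -> clock=6.
Op 5: tick 7 -> clock=13. purged={a.com}
Op 6: tick 3 -> clock=16. purged={b.com}
Op 7: insert c.com -> 10.0.0.1 (expiry=16+15=31). clock=16
Op 8: insert a.com -> 10.0.0.4 (expiry=16+4=20). clock=16
Op 9: tick 8 -> clock=24. purged={a.com}
Op 10: insert c.com -> 10.0.0.4 (expiry=24+15=39). clock=24
Final clock = 24
Final cache (unexpired): {c.com} -> size=1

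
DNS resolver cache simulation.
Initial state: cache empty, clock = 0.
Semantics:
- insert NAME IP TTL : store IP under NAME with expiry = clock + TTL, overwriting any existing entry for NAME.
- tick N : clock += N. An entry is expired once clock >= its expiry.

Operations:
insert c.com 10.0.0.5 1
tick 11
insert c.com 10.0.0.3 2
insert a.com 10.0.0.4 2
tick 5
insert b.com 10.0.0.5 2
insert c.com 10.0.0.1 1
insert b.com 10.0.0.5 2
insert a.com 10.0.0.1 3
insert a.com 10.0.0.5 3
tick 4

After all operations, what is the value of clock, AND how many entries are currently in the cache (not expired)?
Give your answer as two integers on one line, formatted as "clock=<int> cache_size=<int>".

Answer: clock=20 cache_size=0

Derivation:
Op 1: insert c.com -> 10.0.0.5 (expiry=0+1=1). clock=0
Op 2: tick 11 -> clock=11. purged={c.com}
Op 3: insert c.com -> 10.0.0.3 (expiry=11+2=13). clock=11
Op 4: insert a.com -> 10.0.0.4 (expiry=11+2=13). clock=11
Op 5: tick 5 -> clock=16. purged={a.com,c.com}
Op 6: insert b.com -> 10.0.0.5 (expiry=16+2=18). clock=16
Op 7: insert c.com -> 10.0.0.1 (expiry=16+1=17). clock=16
Op 8: insert b.com -> 10.0.0.5 (expiry=16+2=18). clock=16
Op 9: insert a.com -> 10.0.0.1 (expiry=16+3=19). clock=16
Op 10: insert a.com -> 10.0.0.5 (expiry=16+3=19). clock=16
Op 11: tick 4 -> clock=20. purged={a.com,b.com,c.com}
Final clock = 20
Final cache (unexpired): {} -> size=0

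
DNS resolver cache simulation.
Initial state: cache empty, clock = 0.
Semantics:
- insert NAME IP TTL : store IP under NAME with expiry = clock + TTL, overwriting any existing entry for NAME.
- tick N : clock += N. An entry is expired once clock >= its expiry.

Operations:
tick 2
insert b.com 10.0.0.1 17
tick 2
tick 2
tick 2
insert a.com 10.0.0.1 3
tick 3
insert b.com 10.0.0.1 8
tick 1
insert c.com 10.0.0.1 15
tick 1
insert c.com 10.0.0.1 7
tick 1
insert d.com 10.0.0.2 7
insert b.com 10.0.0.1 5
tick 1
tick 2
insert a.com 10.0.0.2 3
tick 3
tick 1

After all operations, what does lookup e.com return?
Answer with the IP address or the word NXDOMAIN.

Answer: NXDOMAIN

Derivation:
Op 1: tick 2 -> clock=2.
Op 2: insert b.com -> 10.0.0.1 (expiry=2+17=19). clock=2
Op 3: tick 2 -> clock=4.
Op 4: tick 2 -> clock=6.
Op 5: tick 2 -> clock=8.
Op 6: insert a.com -> 10.0.0.1 (expiry=8+3=11). clock=8
Op 7: tick 3 -> clock=11. purged={a.com}
Op 8: insert b.com -> 10.0.0.1 (expiry=11+8=19). clock=11
Op 9: tick 1 -> clock=12.
Op 10: insert c.com -> 10.0.0.1 (expiry=12+15=27). clock=12
Op 11: tick 1 -> clock=13.
Op 12: insert c.com -> 10.0.0.1 (expiry=13+7=20). clock=13
Op 13: tick 1 -> clock=14.
Op 14: insert d.com -> 10.0.0.2 (expiry=14+7=21). clock=14
Op 15: insert b.com -> 10.0.0.1 (expiry=14+5=19). clock=14
Op 16: tick 1 -> clock=15.
Op 17: tick 2 -> clock=17.
Op 18: insert a.com -> 10.0.0.2 (expiry=17+3=20). clock=17
Op 19: tick 3 -> clock=20. purged={a.com,b.com,c.com}
Op 20: tick 1 -> clock=21. purged={d.com}
lookup e.com: not in cache (expired or never inserted)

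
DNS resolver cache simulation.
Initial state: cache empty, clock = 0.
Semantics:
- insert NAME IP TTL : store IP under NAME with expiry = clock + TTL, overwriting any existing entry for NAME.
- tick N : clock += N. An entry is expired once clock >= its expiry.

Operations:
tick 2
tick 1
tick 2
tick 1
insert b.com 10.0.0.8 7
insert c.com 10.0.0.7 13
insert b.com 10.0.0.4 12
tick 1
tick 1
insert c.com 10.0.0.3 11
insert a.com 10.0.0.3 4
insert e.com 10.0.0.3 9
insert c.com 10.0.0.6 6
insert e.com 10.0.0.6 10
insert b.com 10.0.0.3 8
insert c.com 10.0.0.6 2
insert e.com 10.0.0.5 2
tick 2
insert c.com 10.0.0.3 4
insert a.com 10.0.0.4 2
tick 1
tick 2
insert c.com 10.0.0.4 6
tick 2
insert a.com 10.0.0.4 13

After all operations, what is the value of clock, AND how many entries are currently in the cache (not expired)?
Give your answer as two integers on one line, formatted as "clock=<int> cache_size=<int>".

Answer: clock=15 cache_size=3

Derivation:
Op 1: tick 2 -> clock=2.
Op 2: tick 1 -> clock=3.
Op 3: tick 2 -> clock=5.
Op 4: tick 1 -> clock=6.
Op 5: insert b.com -> 10.0.0.8 (expiry=6+7=13). clock=6
Op 6: insert c.com -> 10.0.0.7 (expiry=6+13=19). clock=6
Op 7: insert b.com -> 10.0.0.4 (expiry=6+12=18). clock=6
Op 8: tick 1 -> clock=7.
Op 9: tick 1 -> clock=8.
Op 10: insert c.com -> 10.0.0.3 (expiry=8+11=19). clock=8
Op 11: insert a.com -> 10.0.0.3 (expiry=8+4=12). clock=8
Op 12: insert e.com -> 10.0.0.3 (expiry=8+9=17). clock=8
Op 13: insert c.com -> 10.0.0.6 (expiry=8+6=14). clock=8
Op 14: insert e.com -> 10.0.0.6 (expiry=8+10=18). clock=8
Op 15: insert b.com -> 10.0.0.3 (expiry=8+8=16). clock=8
Op 16: insert c.com -> 10.0.0.6 (expiry=8+2=10). clock=8
Op 17: insert e.com -> 10.0.0.5 (expiry=8+2=10). clock=8
Op 18: tick 2 -> clock=10. purged={c.com,e.com}
Op 19: insert c.com -> 10.0.0.3 (expiry=10+4=14). clock=10
Op 20: insert a.com -> 10.0.0.4 (expiry=10+2=12). clock=10
Op 21: tick 1 -> clock=11.
Op 22: tick 2 -> clock=13. purged={a.com}
Op 23: insert c.com -> 10.0.0.4 (expiry=13+6=19). clock=13
Op 24: tick 2 -> clock=15.
Op 25: insert a.com -> 10.0.0.4 (expiry=15+13=28). clock=15
Final clock = 15
Final cache (unexpired): {a.com,b.com,c.com} -> size=3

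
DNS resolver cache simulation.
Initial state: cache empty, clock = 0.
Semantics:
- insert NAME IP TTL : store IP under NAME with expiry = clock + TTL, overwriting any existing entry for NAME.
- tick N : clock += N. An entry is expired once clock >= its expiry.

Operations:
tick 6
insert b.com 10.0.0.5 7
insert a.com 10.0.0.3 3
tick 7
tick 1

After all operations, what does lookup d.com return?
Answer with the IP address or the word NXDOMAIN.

Op 1: tick 6 -> clock=6.
Op 2: insert b.com -> 10.0.0.5 (expiry=6+7=13). clock=6
Op 3: insert a.com -> 10.0.0.3 (expiry=6+3=9). clock=6
Op 4: tick 7 -> clock=13. purged={a.com,b.com}
Op 5: tick 1 -> clock=14.
lookup d.com: not in cache (expired or never inserted)

Answer: NXDOMAIN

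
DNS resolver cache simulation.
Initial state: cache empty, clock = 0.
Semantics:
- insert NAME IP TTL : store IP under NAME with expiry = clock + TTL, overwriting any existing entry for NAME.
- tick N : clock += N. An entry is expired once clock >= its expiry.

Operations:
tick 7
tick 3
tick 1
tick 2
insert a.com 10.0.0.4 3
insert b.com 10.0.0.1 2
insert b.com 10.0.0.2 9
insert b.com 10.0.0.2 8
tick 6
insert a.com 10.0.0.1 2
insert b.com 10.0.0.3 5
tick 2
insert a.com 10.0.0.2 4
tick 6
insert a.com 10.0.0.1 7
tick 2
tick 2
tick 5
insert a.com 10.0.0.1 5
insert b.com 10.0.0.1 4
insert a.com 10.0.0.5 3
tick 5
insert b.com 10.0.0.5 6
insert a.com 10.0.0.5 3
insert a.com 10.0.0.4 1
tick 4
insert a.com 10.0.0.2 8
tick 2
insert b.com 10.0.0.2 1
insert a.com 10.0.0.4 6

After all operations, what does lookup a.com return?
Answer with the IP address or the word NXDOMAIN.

Op 1: tick 7 -> clock=7.
Op 2: tick 3 -> clock=10.
Op 3: tick 1 -> clock=11.
Op 4: tick 2 -> clock=13.
Op 5: insert a.com -> 10.0.0.4 (expiry=13+3=16). clock=13
Op 6: insert b.com -> 10.0.0.1 (expiry=13+2=15). clock=13
Op 7: insert b.com -> 10.0.0.2 (expiry=13+9=22). clock=13
Op 8: insert b.com -> 10.0.0.2 (expiry=13+8=21). clock=13
Op 9: tick 6 -> clock=19. purged={a.com}
Op 10: insert a.com -> 10.0.0.1 (expiry=19+2=21). clock=19
Op 11: insert b.com -> 10.0.0.3 (expiry=19+5=24). clock=19
Op 12: tick 2 -> clock=21. purged={a.com}
Op 13: insert a.com -> 10.0.0.2 (expiry=21+4=25). clock=21
Op 14: tick 6 -> clock=27. purged={a.com,b.com}
Op 15: insert a.com -> 10.0.0.1 (expiry=27+7=34). clock=27
Op 16: tick 2 -> clock=29.
Op 17: tick 2 -> clock=31.
Op 18: tick 5 -> clock=36. purged={a.com}
Op 19: insert a.com -> 10.0.0.1 (expiry=36+5=41). clock=36
Op 20: insert b.com -> 10.0.0.1 (expiry=36+4=40). clock=36
Op 21: insert a.com -> 10.0.0.5 (expiry=36+3=39). clock=36
Op 22: tick 5 -> clock=41. purged={a.com,b.com}
Op 23: insert b.com -> 10.0.0.5 (expiry=41+6=47). clock=41
Op 24: insert a.com -> 10.0.0.5 (expiry=41+3=44). clock=41
Op 25: insert a.com -> 10.0.0.4 (expiry=41+1=42). clock=41
Op 26: tick 4 -> clock=45. purged={a.com}
Op 27: insert a.com -> 10.0.0.2 (expiry=45+8=53). clock=45
Op 28: tick 2 -> clock=47. purged={b.com}
Op 29: insert b.com -> 10.0.0.2 (expiry=47+1=48). clock=47
Op 30: insert a.com -> 10.0.0.4 (expiry=47+6=53). clock=47
lookup a.com: present, ip=10.0.0.4 expiry=53 > clock=47

Answer: 10.0.0.4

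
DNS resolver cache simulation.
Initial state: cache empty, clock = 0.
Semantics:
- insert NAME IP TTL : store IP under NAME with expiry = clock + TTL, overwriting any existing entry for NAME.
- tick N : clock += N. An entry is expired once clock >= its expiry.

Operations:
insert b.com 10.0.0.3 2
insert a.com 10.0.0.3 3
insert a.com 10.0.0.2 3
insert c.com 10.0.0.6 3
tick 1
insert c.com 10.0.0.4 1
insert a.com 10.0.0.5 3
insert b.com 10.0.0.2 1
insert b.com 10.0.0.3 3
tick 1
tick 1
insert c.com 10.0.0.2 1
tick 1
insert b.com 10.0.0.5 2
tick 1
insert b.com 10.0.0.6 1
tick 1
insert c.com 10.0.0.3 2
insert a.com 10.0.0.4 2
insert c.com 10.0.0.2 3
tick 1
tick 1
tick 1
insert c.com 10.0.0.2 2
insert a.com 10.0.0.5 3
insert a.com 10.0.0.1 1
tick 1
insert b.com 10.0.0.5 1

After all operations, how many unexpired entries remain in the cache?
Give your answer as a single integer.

Op 1: insert b.com -> 10.0.0.3 (expiry=0+2=2). clock=0
Op 2: insert a.com -> 10.0.0.3 (expiry=0+3=3). clock=0
Op 3: insert a.com -> 10.0.0.2 (expiry=0+3=3). clock=0
Op 4: insert c.com -> 10.0.0.6 (expiry=0+3=3). clock=0
Op 5: tick 1 -> clock=1.
Op 6: insert c.com -> 10.0.0.4 (expiry=1+1=2). clock=1
Op 7: insert a.com -> 10.0.0.5 (expiry=1+3=4). clock=1
Op 8: insert b.com -> 10.0.0.2 (expiry=1+1=2). clock=1
Op 9: insert b.com -> 10.0.0.3 (expiry=1+3=4). clock=1
Op 10: tick 1 -> clock=2. purged={c.com}
Op 11: tick 1 -> clock=3.
Op 12: insert c.com -> 10.0.0.2 (expiry=3+1=4). clock=3
Op 13: tick 1 -> clock=4. purged={a.com,b.com,c.com}
Op 14: insert b.com -> 10.0.0.5 (expiry=4+2=6). clock=4
Op 15: tick 1 -> clock=5.
Op 16: insert b.com -> 10.0.0.6 (expiry=5+1=6). clock=5
Op 17: tick 1 -> clock=6. purged={b.com}
Op 18: insert c.com -> 10.0.0.3 (expiry=6+2=8). clock=6
Op 19: insert a.com -> 10.0.0.4 (expiry=6+2=8). clock=6
Op 20: insert c.com -> 10.0.0.2 (expiry=6+3=9). clock=6
Op 21: tick 1 -> clock=7.
Op 22: tick 1 -> clock=8. purged={a.com}
Op 23: tick 1 -> clock=9. purged={c.com}
Op 24: insert c.com -> 10.0.0.2 (expiry=9+2=11). clock=9
Op 25: insert a.com -> 10.0.0.5 (expiry=9+3=12). clock=9
Op 26: insert a.com -> 10.0.0.1 (expiry=9+1=10). clock=9
Op 27: tick 1 -> clock=10. purged={a.com}
Op 28: insert b.com -> 10.0.0.5 (expiry=10+1=11). clock=10
Final cache (unexpired): {b.com,c.com} -> size=2

Answer: 2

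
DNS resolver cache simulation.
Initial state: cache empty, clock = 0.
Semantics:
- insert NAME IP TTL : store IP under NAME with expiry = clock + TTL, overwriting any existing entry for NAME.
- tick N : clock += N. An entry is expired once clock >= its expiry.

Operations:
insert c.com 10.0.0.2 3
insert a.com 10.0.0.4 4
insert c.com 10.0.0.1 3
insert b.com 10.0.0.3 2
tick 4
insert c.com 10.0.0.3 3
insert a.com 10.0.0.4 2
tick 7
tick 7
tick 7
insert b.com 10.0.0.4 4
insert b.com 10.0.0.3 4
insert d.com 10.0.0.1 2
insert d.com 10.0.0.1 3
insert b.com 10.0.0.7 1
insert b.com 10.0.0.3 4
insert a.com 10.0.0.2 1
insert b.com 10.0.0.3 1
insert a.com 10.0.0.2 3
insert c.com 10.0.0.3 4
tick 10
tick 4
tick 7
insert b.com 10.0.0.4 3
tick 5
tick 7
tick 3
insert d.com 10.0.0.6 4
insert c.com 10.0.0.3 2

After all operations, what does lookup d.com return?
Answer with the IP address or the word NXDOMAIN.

Op 1: insert c.com -> 10.0.0.2 (expiry=0+3=3). clock=0
Op 2: insert a.com -> 10.0.0.4 (expiry=0+4=4). clock=0
Op 3: insert c.com -> 10.0.0.1 (expiry=0+3=3). clock=0
Op 4: insert b.com -> 10.0.0.3 (expiry=0+2=2). clock=0
Op 5: tick 4 -> clock=4. purged={a.com,b.com,c.com}
Op 6: insert c.com -> 10.0.0.3 (expiry=4+3=7). clock=4
Op 7: insert a.com -> 10.0.0.4 (expiry=4+2=6). clock=4
Op 8: tick 7 -> clock=11. purged={a.com,c.com}
Op 9: tick 7 -> clock=18.
Op 10: tick 7 -> clock=25.
Op 11: insert b.com -> 10.0.0.4 (expiry=25+4=29). clock=25
Op 12: insert b.com -> 10.0.0.3 (expiry=25+4=29). clock=25
Op 13: insert d.com -> 10.0.0.1 (expiry=25+2=27). clock=25
Op 14: insert d.com -> 10.0.0.1 (expiry=25+3=28). clock=25
Op 15: insert b.com -> 10.0.0.7 (expiry=25+1=26). clock=25
Op 16: insert b.com -> 10.0.0.3 (expiry=25+4=29). clock=25
Op 17: insert a.com -> 10.0.0.2 (expiry=25+1=26). clock=25
Op 18: insert b.com -> 10.0.0.3 (expiry=25+1=26). clock=25
Op 19: insert a.com -> 10.0.0.2 (expiry=25+3=28). clock=25
Op 20: insert c.com -> 10.0.0.3 (expiry=25+4=29). clock=25
Op 21: tick 10 -> clock=35. purged={a.com,b.com,c.com,d.com}
Op 22: tick 4 -> clock=39.
Op 23: tick 7 -> clock=46.
Op 24: insert b.com -> 10.0.0.4 (expiry=46+3=49). clock=46
Op 25: tick 5 -> clock=51. purged={b.com}
Op 26: tick 7 -> clock=58.
Op 27: tick 3 -> clock=61.
Op 28: insert d.com -> 10.0.0.6 (expiry=61+4=65). clock=61
Op 29: insert c.com -> 10.0.0.3 (expiry=61+2=63). clock=61
lookup d.com: present, ip=10.0.0.6 expiry=65 > clock=61

Answer: 10.0.0.6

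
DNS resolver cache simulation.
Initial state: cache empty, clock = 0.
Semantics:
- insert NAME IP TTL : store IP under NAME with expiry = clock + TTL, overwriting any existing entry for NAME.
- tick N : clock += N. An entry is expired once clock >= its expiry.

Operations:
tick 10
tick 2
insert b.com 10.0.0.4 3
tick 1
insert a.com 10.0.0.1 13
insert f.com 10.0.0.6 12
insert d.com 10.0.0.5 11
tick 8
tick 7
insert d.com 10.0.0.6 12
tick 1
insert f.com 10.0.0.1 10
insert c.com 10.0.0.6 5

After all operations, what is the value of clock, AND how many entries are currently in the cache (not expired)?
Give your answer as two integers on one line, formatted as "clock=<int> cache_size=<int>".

Answer: clock=29 cache_size=3

Derivation:
Op 1: tick 10 -> clock=10.
Op 2: tick 2 -> clock=12.
Op 3: insert b.com -> 10.0.0.4 (expiry=12+3=15). clock=12
Op 4: tick 1 -> clock=13.
Op 5: insert a.com -> 10.0.0.1 (expiry=13+13=26). clock=13
Op 6: insert f.com -> 10.0.0.6 (expiry=13+12=25). clock=13
Op 7: insert d.com -> 10.0.0.5 (expiry=13+11=24). clock=13
Op 8: tick 8 -> clock=21. purged={b.com}
Op 9: tick 7 -> clock=28. purged={a.com,d.com,f.com}
Op 10: insert d.com -> 10.0.0.6 (expiry=28+12=40). clock=28
Op 11: tick 1 -> clock=29.
Op 12: insert f.com -> 10.0.0.1 (expiry=29+10=39). clock=29
Op 13: insert c.com -> 10.0.0.6 (expiry=29+5=34). clock=29
Final clock = 29
Final cache (unexpired): {c.com,d.com,f.com} -> size=3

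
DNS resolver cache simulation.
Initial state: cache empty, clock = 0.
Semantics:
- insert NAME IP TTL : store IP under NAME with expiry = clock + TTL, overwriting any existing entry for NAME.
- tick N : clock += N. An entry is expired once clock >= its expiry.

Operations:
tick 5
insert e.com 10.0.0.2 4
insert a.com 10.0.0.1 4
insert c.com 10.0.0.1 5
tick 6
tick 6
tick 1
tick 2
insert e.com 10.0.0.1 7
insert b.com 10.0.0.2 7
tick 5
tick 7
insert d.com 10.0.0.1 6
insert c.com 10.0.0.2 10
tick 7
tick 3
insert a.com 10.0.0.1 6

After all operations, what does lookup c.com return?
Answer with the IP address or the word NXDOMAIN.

Answer: NXDOMAIN

Derivation:
Op 1: tick 5 -> clock=5.
Op 2: insert e.com -> 10.0.0.2 (expiry=5+4=9). clock=5
Op 3: insert a.com -> 10.0.0.1 (expiry=5+4=9). clock=5
Op 4: insert c.com -> 10.0.0.1 (expiry=5+5=10). clock=5
Op 5: tick 6 -> clock=11. purged={a.com,c.com,e.com}
Op 6: tick 6 -> clock=17.
Op 7: tick 1 -> clock=18.
Op 8: tick 2 -> clock=20.
Op 9: insert e.com -> 10.0.0.1 (expiry=20+7=27). clock=20
Op 10: insert b.com -> 10.0.0.2 (expiry=20+7=27). clock=20
Op 11: tick 5 -> clock=25.
Op 12: tick 7 -> clock=32. purged={b.com,e.com}
Op 13: insert d.com -> 10.0.0.1 (expiry=32+6=38). clock=32
Op 14: insert c.com -> 10.0.0.2 (expiry=32+10=42). clock=32
Op 15: tick 7 -> clock=39. purged={d.com}
Op 16: tick 3 -> clock=42. purged={c.com}
Op 17: insert a.com -> 10.0.0.1 (expiry=42+6=48). clock=42
lookup c.com: not in cache (expired or never inserted)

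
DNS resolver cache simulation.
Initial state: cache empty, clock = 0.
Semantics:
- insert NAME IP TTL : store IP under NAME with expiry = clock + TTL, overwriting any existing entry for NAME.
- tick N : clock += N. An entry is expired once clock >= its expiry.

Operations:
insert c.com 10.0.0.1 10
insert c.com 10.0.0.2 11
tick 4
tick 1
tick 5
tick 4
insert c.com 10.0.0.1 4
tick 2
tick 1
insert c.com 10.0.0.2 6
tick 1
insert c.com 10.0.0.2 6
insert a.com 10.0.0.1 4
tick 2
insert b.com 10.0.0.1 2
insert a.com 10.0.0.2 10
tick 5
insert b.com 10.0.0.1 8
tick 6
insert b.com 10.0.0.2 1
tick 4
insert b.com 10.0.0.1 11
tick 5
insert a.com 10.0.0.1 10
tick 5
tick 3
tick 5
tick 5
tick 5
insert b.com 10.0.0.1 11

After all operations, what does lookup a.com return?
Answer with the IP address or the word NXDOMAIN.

Answer: NXDOMAIN

Derivation:
Op 1: insert c.com -> 10.0.0.1 (expiry=0+10=10). clock=0
Op 2: insert c.com -> 10.0.0.2 (expiry=0+11=11). clock=0
Op 3: tick 4 -> clock=4.
Op 4: tick 1 -> clock=5.
Op 5: tick 5 -> clock=10.
Op 6: tick 4 -> clock=14. purged={c.com}
Op 7: insert c.com -> 10.0.0.1 (expiry=14+4=18). clock=14
Op 8: tick 2 -> clock=16.
Op 9: tick 1 -> clock=17.
Op 10: insert c.com -> 10.0.0.2 (expiry=17+6=23). clock=17
Op 11: tick 1 -> clock=18.
Op 12: insert c.com -> 10.0.0.2 (expiry=18+6=24). clock=18
Op 13: insert a.com -> 10.0.0.1 (expiry=18+4=22). clock=18
Op 14: tick 2 -> clock=20.
Op 15: insert b.com -> 10.0.0.1 (expiry=20+2=22). clock=20
Op 16: insert a.com -> 10.0.0.2 (expiry=20+10=30). clock=20
Op 17: tick 5 -> clock=25. purged={b.com,c.com}
Op 18: insert b.com -> 10.0.0.1 (expiry=25+8=33). clock=25
Op 19: tick 6 -> clock=31. purged={a.com}
Op 20: insert b.com -> 10.0.0.2 (expiry=31+1=32). clock=31
Op 21: tick 4 -> clock=35. purged={b.com}
Op 22: insert b.com -> 10.0.0.1 (expiry=35+11=46). clock=35
Op 23: tick 5 -> clock=40.
Op 24: insert a.com -> 10.0.0.1 (expiry=40+10=50). clock=40
Op 25: tick 5 -> clock=45.
Op 26: tick 3 -> clock=48. purged={b.com}
Op 27: tick 5 -> clock=53. purged={a.com}
Op 28: tick 5 -> clock=58.
Op 29: tick 5 -> clock=63.
Op 30: insert b.com -> 10.0.0.1 (expiry=63+11=74). clock=63
lookup a.com: not in cache (expired or never inserted)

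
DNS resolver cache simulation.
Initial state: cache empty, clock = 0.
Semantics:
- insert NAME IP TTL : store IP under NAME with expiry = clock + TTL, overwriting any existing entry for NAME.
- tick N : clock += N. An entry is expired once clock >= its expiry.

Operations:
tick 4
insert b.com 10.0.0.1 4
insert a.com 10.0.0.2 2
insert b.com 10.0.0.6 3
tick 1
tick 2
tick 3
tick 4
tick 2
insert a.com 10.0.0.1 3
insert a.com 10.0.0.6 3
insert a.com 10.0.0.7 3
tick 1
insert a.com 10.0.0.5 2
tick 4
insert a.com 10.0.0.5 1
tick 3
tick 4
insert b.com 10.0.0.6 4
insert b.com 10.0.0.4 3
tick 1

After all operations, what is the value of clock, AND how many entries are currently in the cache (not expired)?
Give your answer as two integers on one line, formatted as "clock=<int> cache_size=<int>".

Answer: clock=29 cache_size=1

Derivation:
Op 1: tick 4 -> clock=4.
Op 2: insert b.com -> 10.0.0.1 (expiry=4+4=8). clock=4
Op 3: insert a.com -> 10.0.0.2 (expiry=4+2=6). clock=4
Op 4: insert b.com -> 10.0.0.6 (expiry=4+3=7). clock=4
Op 5: tick 1 -> clock=5.
Op 6: tick 2 -> clock=7. purged={a.com,b.com}
Op 7: tick 3 -> clock=10.
Op 8: tick 4 -> clock=14.
Op 9: tick 2 -> clock=16.
Op 10: insert a.com -> 10.0.0.1 (expiry=16+3=19). clock=16
Op 11: insert a.com -> 10.0.0.6 (expiry=16+3=19). clock=16
Op 12: insert a.com -> 10.0.0.7 (expiry=16+3=19). clock=16
Op 13: tick 1 -> clock=17.
Op 14: insert a.com -> 10.0.0.5 (expiry=17+2=19). clock=17
Op 15: tick 4 -> clock=21. purged={a.com}
Op 16: insert a.com -> 10.0.0.5 (expiry=21+1=22). clock=21
Op 17: tick 3 -> clock=24. purged={a.com}
Op 18: tick 4 -> clock=28.
Op 19: insert b.com -> 10.0.0.6 (expiry=28+4=32). clock=28
Op 20: insert b.com -> 10.0.0.4 (expiry=28+3=31). clock=28
Op 21: tick 1 -> clock=29.
Final clock = 29
Final cache (unexpired): {b.com} -> size=1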